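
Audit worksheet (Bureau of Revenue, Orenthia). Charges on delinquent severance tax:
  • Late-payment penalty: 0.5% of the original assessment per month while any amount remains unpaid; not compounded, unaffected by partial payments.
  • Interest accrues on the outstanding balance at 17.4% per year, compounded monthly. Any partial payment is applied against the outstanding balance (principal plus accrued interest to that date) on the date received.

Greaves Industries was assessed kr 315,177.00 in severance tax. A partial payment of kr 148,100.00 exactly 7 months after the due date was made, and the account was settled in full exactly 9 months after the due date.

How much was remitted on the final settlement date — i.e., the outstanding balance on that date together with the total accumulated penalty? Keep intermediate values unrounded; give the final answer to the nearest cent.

kr 220,532.59

Monthly rate = 17.4% ÷ 12 = 1.45%
Balance at month 7: kr 315,177.0000 × (1 + 0.0145)^7 = kr 348,593.1726…
After kr 148,100.00 payment: kr 348,593.1726… − kr 148,100.00 = kr 200,493.1726…
Balance at month 9: kr 200,493.1726… × (1 + 0.0145)^2 = kr 206,349.6283…
Penalty: 9 × 0.5% × kr 315,177.00 = kr 14,182.97…
Final settlement = outstanding balance + penalty = kr 206,349.6283… + kr 14,182.97… = kr 220,532.59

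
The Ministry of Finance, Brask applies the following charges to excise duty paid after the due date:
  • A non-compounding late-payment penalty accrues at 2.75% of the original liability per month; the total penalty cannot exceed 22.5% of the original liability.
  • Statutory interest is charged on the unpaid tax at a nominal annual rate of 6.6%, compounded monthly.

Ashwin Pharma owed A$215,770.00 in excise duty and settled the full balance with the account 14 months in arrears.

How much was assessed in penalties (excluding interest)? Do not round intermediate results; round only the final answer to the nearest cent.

A$48,548.25

Penalty (uncapped): 14 × 2.75% × A$215,770.00 = A$83,071.45; cap = 22.5% × A$215,770.00 = A$48,548.25 → penalty = A$48,548.25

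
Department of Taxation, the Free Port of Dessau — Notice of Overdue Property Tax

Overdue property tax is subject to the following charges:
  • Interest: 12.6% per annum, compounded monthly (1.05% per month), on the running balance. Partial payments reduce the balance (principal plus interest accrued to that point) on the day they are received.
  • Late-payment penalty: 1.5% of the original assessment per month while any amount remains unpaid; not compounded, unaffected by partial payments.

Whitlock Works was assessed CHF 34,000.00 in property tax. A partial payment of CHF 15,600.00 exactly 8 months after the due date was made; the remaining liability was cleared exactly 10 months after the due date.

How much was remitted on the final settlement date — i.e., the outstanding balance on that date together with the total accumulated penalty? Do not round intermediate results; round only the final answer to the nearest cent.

Balance at month 8: CHF 34,000.0000 × (1 + 0.0105)^8 = CHF 36,963.1913…
After CHF 15,600.00 payment: CHF 36,963.1913… − CHF 15,600.00 = CHF 21,363.1913…
Balance at month 10: CHF 21,363.1913… × (1 + 0.0105)^2 = CHF 21,814.1736…
Penalty: 10 × 1.5% × CHF 34,000.00 = CHF 5,100.00
Final settlement = outstanding balance + penalty = CHF 21,814.1736… + CHF 5,100.00 = CHF 26,914.17

CHF 26,914.17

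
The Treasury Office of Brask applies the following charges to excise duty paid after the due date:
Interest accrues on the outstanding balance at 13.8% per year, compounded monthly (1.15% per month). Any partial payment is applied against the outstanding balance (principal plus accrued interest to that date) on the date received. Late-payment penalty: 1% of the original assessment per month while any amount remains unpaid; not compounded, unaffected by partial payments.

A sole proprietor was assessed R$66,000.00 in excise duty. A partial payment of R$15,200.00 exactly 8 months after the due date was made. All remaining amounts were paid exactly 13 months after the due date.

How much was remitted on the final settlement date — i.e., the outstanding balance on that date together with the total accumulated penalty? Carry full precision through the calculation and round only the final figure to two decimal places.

Balance at month 8: R$66,000.0000 × (1 + 0.0115)^8 = R$72,322.1007…
After R$15,200.00 payment: R$72,322.1007… − R$15,200.00 = R$57,122.1007…
Balance at month 13: R$57,122.1007… × (1 + 0.0115)^5 = R$60,483.0392…
Penalty: 13 × 1% × R$66,000.00 = R$8,580.00
Final settlement = outstanding balance + penalty = R$60,483.0392… + R$8,580.00 = R$69,063.04

R$69,063.04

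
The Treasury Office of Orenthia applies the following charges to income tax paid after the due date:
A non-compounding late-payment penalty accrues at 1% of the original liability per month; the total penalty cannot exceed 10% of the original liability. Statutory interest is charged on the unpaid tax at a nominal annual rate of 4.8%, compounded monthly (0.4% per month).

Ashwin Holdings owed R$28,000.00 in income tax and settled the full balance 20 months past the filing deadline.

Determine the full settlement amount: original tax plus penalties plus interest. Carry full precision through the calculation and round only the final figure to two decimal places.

R$33,127.20

Penalty (uncapped): 20 × 1% × R$28,000.00 = R$5,600.00; cap = 10% × R$28,000.00 = R$2,800.00 → penalty = R$2,800.00
Interest: R$28,000.00 × ((1 + 0.004)^20 − 1) = R$28,000.00 × 0.0831142… = R$2,327.1981…
Total = R$28,000.00 + R$2,800.0000 + R$2,327.1981… = R$33,127.20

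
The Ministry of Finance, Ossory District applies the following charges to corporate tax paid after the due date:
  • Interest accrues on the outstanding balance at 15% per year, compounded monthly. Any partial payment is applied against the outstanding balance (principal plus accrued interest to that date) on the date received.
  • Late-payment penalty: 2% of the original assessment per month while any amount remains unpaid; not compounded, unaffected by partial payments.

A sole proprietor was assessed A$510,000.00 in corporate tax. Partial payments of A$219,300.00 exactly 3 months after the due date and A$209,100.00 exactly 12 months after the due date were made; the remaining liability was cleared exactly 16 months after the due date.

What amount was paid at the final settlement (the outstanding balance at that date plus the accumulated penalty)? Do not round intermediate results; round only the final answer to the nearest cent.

A$307,855.62

Monthly rate = 15% ÷ 12 = 1.25%
Balance at month 3: A$510,000.0000 × (1 + 0.0125)^3 = A$529,365.0586…
After A$219,300.00 payment: A$529,365.0586… − A$219,300.00 = A$310,065.0586…
Balance at month 12: A$310,065.0586… × (1 + 0.0125)^9 = A$346,743.3295…
After A$209,100.00 payment: A$346,743.3295… − A$209,100.00 = A$137,643.3295…
Balance at month 16: A$137,643.3295… × (1 + 0.0125)^4 = A$144,655.6153…
Penalty: 16 × 2% × A$510,000.00 = A$163,200.00
Final settlement = outstanding balance + penalty = A$144,655.6153… + A$163,200.00 = A$307,855.62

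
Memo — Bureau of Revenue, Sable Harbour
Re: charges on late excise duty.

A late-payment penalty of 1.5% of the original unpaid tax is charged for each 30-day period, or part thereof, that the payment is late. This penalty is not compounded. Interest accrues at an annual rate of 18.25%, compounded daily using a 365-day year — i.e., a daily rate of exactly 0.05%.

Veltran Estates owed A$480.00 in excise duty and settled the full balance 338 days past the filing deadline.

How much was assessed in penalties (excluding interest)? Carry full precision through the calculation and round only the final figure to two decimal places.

A$86.40

Penalty periods: ⌈338/30⌉ = 12; penalty = 12 × 1.5% × A$480.00 = A$86.40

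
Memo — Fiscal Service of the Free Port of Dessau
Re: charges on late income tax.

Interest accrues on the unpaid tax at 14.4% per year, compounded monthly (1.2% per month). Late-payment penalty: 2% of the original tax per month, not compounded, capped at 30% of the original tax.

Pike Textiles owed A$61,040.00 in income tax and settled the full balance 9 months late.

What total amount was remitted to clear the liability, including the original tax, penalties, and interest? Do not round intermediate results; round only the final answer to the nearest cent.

Penalty: 9 × 2% × A$61,040.00 = A$10,987.20 (below the 30% cap of A$18,312.00)
Interest: A$61,040.00 × ((1 + 0.012)^9 − 1) = A$61,040.00 × 0.1133318… = A$6,917.7728…
Total = A$61,040.00 + A$10,987.2000 + A$6,917.7728… = A$78,944.97

A$78,944.97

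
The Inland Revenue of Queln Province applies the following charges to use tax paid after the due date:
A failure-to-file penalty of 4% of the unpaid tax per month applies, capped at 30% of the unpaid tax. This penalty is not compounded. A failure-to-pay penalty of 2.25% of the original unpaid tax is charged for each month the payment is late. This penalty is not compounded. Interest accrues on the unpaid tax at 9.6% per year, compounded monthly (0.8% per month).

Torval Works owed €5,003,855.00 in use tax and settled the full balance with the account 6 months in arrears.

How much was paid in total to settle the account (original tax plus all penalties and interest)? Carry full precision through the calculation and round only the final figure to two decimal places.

Failure-to-file: 6 × 4% × €5,003,855.00 = €1,200,925.20 (under the 30% cap)
Failure-to-pay penalty = 2.25% × €5,003,855.00 × 6 mo = €675,520.43…
Interest: €5,003,855.00 × ((1 + 0.008)^6 − 1) = €5,003,855.00 × 0.0489703… = €245,040.2887…
Total = €5,003,855.00 + €1,876,445.6250 + €245,040.2887… = €7,125,340.91

€7,125,340.91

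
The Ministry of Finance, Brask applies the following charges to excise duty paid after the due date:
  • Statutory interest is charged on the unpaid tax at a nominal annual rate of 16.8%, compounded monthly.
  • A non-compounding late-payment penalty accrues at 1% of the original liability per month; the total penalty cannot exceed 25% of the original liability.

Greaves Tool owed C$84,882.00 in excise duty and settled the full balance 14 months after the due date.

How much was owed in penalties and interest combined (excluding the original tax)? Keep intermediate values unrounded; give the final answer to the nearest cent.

C$30,122.45

Penalty: 14 × 1% × C$84,882.00 = C$11,883.48 (below the 25% cap of C$21,220.50)
Interest (16.8%/yr ÷ 12 = 1.4%/month): C$84,882.00 × ((1 + 0.014)^14 − 1) = C$18,238.9663…
Penalties + interest = C$11,883.4800 + C$18,238.9663… = C$30,122.45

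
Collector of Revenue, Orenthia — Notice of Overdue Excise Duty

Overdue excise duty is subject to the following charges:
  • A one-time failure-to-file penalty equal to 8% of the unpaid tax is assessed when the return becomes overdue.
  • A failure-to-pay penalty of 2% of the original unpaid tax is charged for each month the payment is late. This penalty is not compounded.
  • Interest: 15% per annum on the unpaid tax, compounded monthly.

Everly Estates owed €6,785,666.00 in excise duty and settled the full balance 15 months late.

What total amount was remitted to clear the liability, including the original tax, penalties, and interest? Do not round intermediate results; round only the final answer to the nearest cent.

Failure-to-file penalty: 8% × €6,785,666.00 = €542,853.28
Failure-to-pay penalty = 2% × €6,785,666.00 × 15 mo = €2,035,699.80
Interest (15%/yr ÷ 12 = 1.25%/month): €6,785,666.00 × ((1 + 0.0125)^15 − 1) = €1,389,902.4223…
Total = €6,785,666.00 + €2,578,553.0800 + €1,389,902.4223… = €10,754,121.50

€10,754,121.50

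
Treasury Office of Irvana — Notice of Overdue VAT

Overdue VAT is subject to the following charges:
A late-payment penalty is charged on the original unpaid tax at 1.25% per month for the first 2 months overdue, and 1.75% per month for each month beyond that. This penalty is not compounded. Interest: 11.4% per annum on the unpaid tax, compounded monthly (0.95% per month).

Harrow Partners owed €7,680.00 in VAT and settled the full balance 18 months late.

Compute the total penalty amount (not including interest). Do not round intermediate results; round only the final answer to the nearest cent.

Penalty, months 1–2: 2 × 1.25% × €7,680.00 = €192.00
Penalty, months 3–18: 16 × 1.75% × €7,680.00 = €2,150.40
Total penalty = €192.00 + €2,150.40 = €2,342.40

€2,342.40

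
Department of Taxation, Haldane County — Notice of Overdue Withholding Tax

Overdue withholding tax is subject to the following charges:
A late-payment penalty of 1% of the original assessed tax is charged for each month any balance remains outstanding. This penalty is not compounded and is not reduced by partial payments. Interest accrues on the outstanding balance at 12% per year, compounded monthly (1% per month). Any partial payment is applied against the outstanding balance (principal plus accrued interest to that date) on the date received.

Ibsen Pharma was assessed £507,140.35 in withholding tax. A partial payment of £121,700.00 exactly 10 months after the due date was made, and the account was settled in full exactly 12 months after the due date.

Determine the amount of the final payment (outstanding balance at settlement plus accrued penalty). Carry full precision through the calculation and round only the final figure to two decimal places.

Balance at month 10: £507,140.3500 × (1 + 0.01)^10 = £560,198.4513…
After £121,700.00 payment: £560,198.4513… − £121,700.00 = £438,498.4513…
Balance at month 12: £438,498.4513… × (1 + 0.01)^2 = £447,312.2702…
Penalty: 12 × 1% × £507,140.35 = £60,856.84…
Final settlement = outstanding balance + penalty = £447,312.2702… + £60,856.84… = £508,169.11

£508,169.11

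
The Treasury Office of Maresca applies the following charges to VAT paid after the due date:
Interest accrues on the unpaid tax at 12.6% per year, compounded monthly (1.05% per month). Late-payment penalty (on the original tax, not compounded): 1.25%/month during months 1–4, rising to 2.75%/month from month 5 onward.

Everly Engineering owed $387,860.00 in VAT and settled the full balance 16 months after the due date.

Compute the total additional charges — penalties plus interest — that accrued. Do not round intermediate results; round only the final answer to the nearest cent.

Penalty, months 1–4: 4 × 1.25% × $387,860.00 = $19,393.00
Penalty, months 5–16: 12 × 2.75% × $387,860.00 = $127,993.80
Interest: $387,860.00 × ((1 + 0.0105)^16 − 1) = $387,860.00 × 0.1819010… = $70,552.1066…
Penalties + interest = $147,386.8000 + $70,552.1066… = $217,938.91

$217,938.91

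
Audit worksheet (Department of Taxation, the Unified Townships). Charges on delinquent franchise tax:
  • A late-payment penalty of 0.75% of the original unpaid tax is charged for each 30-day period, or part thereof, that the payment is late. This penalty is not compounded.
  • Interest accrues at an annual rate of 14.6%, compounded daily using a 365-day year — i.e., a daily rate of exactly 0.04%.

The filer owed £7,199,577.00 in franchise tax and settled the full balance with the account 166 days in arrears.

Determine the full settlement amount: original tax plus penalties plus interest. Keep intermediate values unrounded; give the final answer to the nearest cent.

£8,017,736.25

Penalty periods: ⌈166/30⌉ = 6; penalty = 6 × 0.75% × £7,199,577.00 = £323,980.97…
Interest: £7,199,577.00 × ((1 + 0.0004)^166 − 1) = £7,199,577.00 × 0.06863991… = £494,178.2847…
Total = £7,199,577.00 + £323,980.9650 + £494,178.2847… = £8,017,736.25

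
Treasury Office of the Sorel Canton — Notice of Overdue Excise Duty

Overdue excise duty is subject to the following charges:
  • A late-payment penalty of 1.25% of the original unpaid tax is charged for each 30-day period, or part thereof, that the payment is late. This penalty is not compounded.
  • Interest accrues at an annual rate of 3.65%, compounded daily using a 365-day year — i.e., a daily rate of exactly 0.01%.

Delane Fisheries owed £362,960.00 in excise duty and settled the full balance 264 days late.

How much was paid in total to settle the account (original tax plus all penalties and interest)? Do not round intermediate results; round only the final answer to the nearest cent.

Penalty periods: ⌈264/30⌉ = 9; penalty = 9 × 1.25% × £362,960.00 = £40,833.00
Interest: £362,960.00 × ((1 + 0.0001)^264 − 1) = £362,960.00 × 0.02675021… = £9,709.2569…
Total = £362,960.00 + £40,833.0000 + £9,709.2569… = £413,502.26

£413,502.26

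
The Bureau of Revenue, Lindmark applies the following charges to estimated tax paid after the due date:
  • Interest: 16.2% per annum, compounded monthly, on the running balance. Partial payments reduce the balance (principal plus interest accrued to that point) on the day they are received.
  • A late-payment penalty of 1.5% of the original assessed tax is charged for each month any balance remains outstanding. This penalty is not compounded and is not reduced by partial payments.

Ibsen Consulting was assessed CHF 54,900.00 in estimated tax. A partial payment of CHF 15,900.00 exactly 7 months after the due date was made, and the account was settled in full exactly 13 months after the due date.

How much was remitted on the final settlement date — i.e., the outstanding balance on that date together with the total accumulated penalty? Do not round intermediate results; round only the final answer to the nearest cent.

Monthly rate = 16.2% ÷ 12 = 1.35%
Balance at month 7: CHF 54,900.0000 × (1 + 0.0135)^7 = CHF 60,302.9580…
After CHF 15,900.00 payment: CHF 60,302.9580… − CHF 15,900.00 = CHF 44,402.9580…
Balance at month 13: CHF 44,402.9580… × (1 + 0.0135)^6 = CHF 48,123.1914…
Penalty: 13 × 1.5% × CHF 54,900.00 = CHF 10,705.50
Final settlement = outstanding balance + penalty = CHF 48,123.1914… + CHF 10,705.50 = CHF 58,828.69

CHF 58,828.69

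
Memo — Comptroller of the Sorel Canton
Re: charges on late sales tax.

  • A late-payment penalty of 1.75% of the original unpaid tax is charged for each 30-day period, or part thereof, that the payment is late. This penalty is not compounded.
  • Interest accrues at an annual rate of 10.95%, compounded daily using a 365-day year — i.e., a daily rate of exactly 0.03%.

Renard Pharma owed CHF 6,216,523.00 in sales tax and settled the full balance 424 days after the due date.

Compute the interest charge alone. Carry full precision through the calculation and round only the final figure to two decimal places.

CHF 843,100.14

Interest: CHF 6,216,523.00 × ((1 + 0.0003)^424 − 1) = CHF 6,216,523.00 × 0.13562246… = CHF 843,100.1440…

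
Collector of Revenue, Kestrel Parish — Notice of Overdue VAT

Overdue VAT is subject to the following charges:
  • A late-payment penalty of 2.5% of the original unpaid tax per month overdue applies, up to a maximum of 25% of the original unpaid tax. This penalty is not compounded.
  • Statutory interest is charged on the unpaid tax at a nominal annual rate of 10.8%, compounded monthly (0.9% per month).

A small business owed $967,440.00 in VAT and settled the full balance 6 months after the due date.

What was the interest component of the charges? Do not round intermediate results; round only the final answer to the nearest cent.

Interest: $967,440.00 × ((1 + 0.009)^6 − 1) = $967,440.00 × 0.0552297… = $53,431.4004…

$53,431.40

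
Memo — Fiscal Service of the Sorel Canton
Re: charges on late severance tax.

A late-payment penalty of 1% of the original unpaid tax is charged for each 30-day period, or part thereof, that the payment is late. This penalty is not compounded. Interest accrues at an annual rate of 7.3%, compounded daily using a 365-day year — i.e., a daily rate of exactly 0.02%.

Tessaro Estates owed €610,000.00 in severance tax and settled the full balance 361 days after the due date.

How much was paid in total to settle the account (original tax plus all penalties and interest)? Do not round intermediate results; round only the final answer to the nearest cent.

Penalty periods: ⌈361/30⌉ = 13; penalty = 13 × 1% × €610,000.00 = €79,300.00
Interest: €610,000.00 × ((1 + 0.0002)^361 − 1) = €610,000.00 × 0.07486254… = €45,666.1476…
Total = €610,000.00 + €79,300.0000 + €45,666.1476… = €734,966.15

€734,966.15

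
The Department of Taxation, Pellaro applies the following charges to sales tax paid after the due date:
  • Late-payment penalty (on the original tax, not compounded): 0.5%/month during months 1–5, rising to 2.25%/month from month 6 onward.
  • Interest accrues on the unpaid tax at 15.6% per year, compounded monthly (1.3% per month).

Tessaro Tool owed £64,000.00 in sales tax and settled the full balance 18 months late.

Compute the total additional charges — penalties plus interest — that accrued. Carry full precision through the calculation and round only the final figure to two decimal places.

£37,071.39

Penalty, months 1–5: 5 × 0.5% × £64,000.00 = £1,600.00
Penalty, months 6–18: 13 × 2.25% × £64,000.00 = £18,720.00
Interest: £64,000.00 × ((1 + 0.013)^18 − 1) = £64,000.00 × 0.2617404… = £16,751.3870…
Penalties + interest = £20,320.0000 + £16,751.3870… = £37,071.39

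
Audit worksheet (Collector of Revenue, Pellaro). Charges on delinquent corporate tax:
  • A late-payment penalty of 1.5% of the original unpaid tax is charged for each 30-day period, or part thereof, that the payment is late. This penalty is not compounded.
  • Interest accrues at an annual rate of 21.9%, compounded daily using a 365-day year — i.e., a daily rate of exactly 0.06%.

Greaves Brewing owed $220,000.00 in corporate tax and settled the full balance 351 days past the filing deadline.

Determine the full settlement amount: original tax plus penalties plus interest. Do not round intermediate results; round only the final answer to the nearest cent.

$311,154.92

Penalty periods: ⌈351/30⌉ = 12; penalty = 12 × 1.5% × $220,000.00 = $39,600.00
Interest: $220,000.00 × ((1 + 0.0006)^351 − 1) = $220,000.00 × 0.23434053… = $51,554.9170…
Total = $220,000.00 + $39,600.0000 + $51,554.9170… = $311,154.92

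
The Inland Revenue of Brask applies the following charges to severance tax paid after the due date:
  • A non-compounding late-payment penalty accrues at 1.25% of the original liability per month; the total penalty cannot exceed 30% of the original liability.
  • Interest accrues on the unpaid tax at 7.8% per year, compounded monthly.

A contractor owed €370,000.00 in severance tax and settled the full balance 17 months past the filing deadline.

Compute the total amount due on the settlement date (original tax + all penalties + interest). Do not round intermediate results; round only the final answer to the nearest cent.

Penalty: 17 × 1.25% × €370,000.00 = €78,625.00 (below the 30% cap of €111,000.00)
Interest (7.8%/yr ÷ 12 = 0.65%/month): €370,000.00 × ((1 + 0.0065)^17 − 1) = €43,081.7145…
Total = €370,000.00 + €78,625.0000 + €43,081.7145… = €491,706.71

€491,706.71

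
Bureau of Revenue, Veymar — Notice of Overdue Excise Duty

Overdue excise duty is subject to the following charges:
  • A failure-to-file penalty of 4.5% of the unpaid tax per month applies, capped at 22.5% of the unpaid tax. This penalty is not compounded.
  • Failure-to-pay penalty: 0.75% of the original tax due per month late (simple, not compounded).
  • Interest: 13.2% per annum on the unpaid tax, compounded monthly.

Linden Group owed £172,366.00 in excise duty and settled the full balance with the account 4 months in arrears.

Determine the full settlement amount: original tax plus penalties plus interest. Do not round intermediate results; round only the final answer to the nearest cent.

Failure-to-file: 4 × 4.5% × £172,366.00 = £31,025.88 (under the 22.5% cap)
Failure-to-pay penalty: 4 × 0.75% × £172,366.00 = £5,170.98
Interest (13.2%/yr ÷ 12 = 1.1%/month): £172,366.00 × ((1 + 0.011)^4 − 1) = £7,710.1619…
Total = £172,366.00 + £36,196.8600 + £7,710.1619… = £216,273.02

£216,273.02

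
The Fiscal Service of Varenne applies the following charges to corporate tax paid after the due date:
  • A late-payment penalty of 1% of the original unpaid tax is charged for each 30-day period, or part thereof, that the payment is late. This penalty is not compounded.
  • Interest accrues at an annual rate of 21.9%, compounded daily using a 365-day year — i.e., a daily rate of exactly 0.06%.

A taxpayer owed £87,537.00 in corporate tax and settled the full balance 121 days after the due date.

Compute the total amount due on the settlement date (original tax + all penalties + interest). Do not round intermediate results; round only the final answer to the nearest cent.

Penalty periods: ⌈121/30⌉ = 5; penalty = 5 × 1% × £87,537.00 = £4,376.85
Interest: £87,537.00 × ((1 + 0.0006)^121 − 1) = £87,537.00 × 0.07527692… = £6,589.5158…
Total = £87,537.00 + £4,376.8500 + £6,589.5158… = £98,503.37

£98,503.37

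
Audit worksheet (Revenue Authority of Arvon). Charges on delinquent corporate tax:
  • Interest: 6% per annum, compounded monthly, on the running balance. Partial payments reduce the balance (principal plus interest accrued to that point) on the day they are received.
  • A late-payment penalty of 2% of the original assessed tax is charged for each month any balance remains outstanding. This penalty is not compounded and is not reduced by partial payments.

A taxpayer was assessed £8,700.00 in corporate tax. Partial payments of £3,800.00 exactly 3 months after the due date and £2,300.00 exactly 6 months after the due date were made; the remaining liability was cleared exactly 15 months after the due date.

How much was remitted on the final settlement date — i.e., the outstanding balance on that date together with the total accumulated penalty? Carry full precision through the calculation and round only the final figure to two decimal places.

£5,545.87

Monthly rate = 6% ÷ 12 = 0.5%
Balance at month 3: £8,700.0000 × (1 + 0.005)^3 = £8,831.1536…
After £3,800.00 payment: £8,831.1536… − £3,800.00 = £5,031.1536…
Balance at month 6: £5,031.1536… × (1 + 0.005)^3 = £5,106.9989…
After £2,300.00 payment: £5,106.9989… − £2,300.00 = £2,806.9989…
Balance at month 15: £2,806.9989… × (1 + 0.005)^9 = £2,935.8698…
Penalty: 15 × 2% × £8,700.00 = £2,610.00
Final settlement = outstanding balance + penalty = £2,935.8698… + £2,610.00 = £5,545.87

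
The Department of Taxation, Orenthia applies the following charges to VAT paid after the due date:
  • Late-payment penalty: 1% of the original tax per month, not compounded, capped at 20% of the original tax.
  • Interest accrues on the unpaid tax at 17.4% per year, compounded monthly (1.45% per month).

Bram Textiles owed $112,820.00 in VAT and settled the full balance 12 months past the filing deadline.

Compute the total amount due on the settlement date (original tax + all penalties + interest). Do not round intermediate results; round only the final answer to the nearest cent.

$147,632.82

Penalty: 12 × 1% × $112,820.00 = $13,538.40 (below the 20% cap of $22,564.00)
Interest: $112,820.00 × ((1 + 0.0145)^12 − 1) = $112,820.00 × 0.1885696… = $21,274.4217…
Total = $112,820.00 + $13,538.4000 + $21,274.4217… = $147,632.82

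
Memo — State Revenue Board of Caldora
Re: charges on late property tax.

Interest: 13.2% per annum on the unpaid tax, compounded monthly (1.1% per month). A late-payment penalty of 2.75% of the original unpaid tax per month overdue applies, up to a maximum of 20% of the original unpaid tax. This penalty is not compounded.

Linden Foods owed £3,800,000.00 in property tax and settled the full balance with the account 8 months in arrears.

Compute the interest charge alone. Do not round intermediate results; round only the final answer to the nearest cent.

Interest: £3,800,000.00 × ((1 + 0.011)^8 − 1) = £3,800,000.00 × 0.0914636… = £347,561.5658…

£347,561.57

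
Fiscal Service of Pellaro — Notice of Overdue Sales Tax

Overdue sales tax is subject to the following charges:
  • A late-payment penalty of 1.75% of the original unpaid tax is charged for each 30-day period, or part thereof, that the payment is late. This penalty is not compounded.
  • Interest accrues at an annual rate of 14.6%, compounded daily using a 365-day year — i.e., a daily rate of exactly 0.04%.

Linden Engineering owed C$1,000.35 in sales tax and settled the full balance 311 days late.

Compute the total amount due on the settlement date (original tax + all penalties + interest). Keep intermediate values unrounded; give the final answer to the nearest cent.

C$1,325.40

Penalty periods: ⌈311/30⌉ = 11; penalty = 11 × 1.75% × C$1,000.35 = C$192.57…
Interest: C$1,000.35 × ((1 + 0.0004)^311 − 1) = C$1,000.35 × 0.13244060… = C$132.4870…
Total = C$1,000.35 + C$192.5674… + C$132.4870… = C$1,325.40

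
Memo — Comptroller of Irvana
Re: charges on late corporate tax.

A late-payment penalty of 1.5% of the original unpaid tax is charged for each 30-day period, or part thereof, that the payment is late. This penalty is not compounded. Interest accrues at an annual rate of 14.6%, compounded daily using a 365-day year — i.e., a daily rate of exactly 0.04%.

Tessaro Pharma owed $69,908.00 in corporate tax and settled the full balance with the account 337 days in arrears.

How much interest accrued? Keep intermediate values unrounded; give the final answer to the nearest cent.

$10,086.12

Interest: $69,908.00 × ((1 + 0.0004)^337 − 1) = $69,908.00 × 0.14427706… = $10,086.1206…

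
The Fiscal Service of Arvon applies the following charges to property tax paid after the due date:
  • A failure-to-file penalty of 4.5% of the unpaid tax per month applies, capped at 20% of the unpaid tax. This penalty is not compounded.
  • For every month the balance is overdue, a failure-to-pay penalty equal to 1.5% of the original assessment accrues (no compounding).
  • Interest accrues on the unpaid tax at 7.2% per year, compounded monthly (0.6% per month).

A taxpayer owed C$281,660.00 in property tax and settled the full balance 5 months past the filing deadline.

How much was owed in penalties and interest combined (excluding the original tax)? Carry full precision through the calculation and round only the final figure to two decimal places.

C$86,008.31

Failure-to-file: 5 × 4.5% × C$281,660.00 = C$63,373.50, capped at 20% × C$281,660.00 = C$56,332.00
Failure-to-pay penalty = 1.5% × C$281,660.00 × 5 mo = C$21,124.50
Interest: C$281,660.00 × ((1 + 0.006)^5 − 1) = C$281,660.00 × 0.0303622… = C$8,551.8078…
Penalties + interest = C$77,456.5000 + C$8,551.8078… = C$86,008.31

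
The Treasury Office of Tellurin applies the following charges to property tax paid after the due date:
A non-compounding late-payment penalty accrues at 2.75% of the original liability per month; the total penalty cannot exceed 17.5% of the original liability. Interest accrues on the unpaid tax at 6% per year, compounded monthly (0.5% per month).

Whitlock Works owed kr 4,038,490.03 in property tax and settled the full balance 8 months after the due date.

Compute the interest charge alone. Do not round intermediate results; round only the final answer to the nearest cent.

kr 164,394.99

Interest: kr 4,038,490.03 × ((1 + 0.005)^8 − 1) = kr 4,038,490.03 × 0.0407070… = kr 164,394.9910…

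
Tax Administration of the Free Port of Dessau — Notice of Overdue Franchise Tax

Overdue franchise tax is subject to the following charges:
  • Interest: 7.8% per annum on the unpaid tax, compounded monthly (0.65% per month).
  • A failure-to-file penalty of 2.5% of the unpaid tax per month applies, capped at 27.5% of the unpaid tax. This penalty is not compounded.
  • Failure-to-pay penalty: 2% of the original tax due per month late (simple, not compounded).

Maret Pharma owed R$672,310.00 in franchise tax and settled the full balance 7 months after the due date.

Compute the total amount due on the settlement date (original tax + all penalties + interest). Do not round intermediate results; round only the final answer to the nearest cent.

Failure-to-file: 7 × 2.5% × R$672,310.00 = R$117,654.25 (under the 27.5% cap)
Failure-to-pay penalty: 7 × 2% × R$672,310.00 = R$94,123.40
Interest: R$672,310.00 × ((1 + 0.0065)^7 − 1) = R$672,310.00 × 0.0463969… = R$31,193.1164…
Total = R$672,310.00 + R$211,777.6500 + R$31,193.1164… = R$915,280.77

R$915,280.77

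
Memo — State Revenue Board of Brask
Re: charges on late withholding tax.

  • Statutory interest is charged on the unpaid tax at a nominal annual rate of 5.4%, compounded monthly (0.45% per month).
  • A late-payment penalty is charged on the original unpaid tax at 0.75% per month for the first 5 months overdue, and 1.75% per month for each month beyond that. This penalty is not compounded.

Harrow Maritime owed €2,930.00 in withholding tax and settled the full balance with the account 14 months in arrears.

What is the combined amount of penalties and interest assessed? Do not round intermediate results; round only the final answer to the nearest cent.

€761.44

Penalty, months 1–5: 5 × 0.75% × €2,930.00 = €109.88…
Penalty, months 6–14: 9 × 1.75% × €2,930.00 = €461.48…
Interest: €2,930.00 × ((1 + 0.0045)^14 − 1) = €2,930.00 × 0.0648763… = €190.0877…
Penalties + interest = €571.3500 + €190.0877… = €761.44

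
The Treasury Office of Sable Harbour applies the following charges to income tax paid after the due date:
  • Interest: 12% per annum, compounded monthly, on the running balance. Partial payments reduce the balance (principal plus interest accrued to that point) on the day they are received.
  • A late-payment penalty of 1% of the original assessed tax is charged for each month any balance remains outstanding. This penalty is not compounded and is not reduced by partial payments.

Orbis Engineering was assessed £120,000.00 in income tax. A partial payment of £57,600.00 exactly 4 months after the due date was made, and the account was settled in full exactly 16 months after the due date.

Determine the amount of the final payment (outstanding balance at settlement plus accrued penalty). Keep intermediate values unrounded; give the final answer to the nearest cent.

Monthly rate = 12% ÷ 12 = 1%
Balance at month 4: £120,000.0000 × (1 + 0.01)^4 = £124,872.4812
After £57,600.00 payment: £124,872.4812 − £57,600.00 = £67,272.4812
Balance at month 16: £67,272.4812 × (1 + 0.01)^12 = £75,804.3157…
Penalty: 16 × 1% × £120,000.00 = £19,200.00
Final settlement = outstanding balance + penalty = £75,804.3157… + £19,200.00 = £95,004.32

£95,004.32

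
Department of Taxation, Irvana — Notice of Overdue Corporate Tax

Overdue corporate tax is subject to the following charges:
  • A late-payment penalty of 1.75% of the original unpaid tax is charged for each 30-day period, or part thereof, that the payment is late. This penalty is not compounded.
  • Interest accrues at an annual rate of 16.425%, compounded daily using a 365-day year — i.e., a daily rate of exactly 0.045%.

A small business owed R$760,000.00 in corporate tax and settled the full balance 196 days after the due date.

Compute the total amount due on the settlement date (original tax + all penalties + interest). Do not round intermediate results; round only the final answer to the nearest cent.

R$923,160.50

Penalty periods: ⌈196/30⌉ = 7; penalty = 7 × 1.75% × R$760,000.00 = R$93,100.00
Interest: R$760,000.00 × ((1 + 0.00045)^196 − 1) = R$760,000.00 × 0.09218487… = R$70,060.5038…
Total = R$760,000.00 + R$93,100.0000 + R$70,060.5038… = R$923,160.50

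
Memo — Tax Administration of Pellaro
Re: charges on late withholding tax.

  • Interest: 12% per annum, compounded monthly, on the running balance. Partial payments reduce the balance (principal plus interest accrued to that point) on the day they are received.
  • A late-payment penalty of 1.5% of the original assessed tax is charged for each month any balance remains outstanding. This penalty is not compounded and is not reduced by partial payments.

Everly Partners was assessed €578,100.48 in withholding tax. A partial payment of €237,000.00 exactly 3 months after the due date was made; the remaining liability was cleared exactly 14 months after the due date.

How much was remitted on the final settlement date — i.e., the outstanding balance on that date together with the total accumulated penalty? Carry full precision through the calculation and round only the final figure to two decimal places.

€521,499.30

Monthly rate = 12% ÷ 12 = 1%
Balance at month 3: €578,100.4800 × (1 + 0.01)^3 = €595,617.5026…
After €237,000.00 payment: €595,617.5026… − €237,000.00 = €358,617.5026…
Balance at month 14: €358,617.5026… × (1 + 0.01)^11 = €400,098.1963…
Penalty: 14 × 1.5% × €578,100.48 = €121,401.10…
Final settlement = outstanding balance + penalty = €400,098.1963… + €121,401.10… = €521,499.30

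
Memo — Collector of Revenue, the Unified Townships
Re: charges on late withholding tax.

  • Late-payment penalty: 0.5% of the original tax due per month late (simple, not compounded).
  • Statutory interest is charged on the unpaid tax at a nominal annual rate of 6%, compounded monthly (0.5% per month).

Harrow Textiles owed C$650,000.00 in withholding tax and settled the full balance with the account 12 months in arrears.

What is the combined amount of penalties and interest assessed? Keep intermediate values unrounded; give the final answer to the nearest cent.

Late-payment penalty = 0.5% × C$650,000.00 × 12 mo = C$39,000.00
Interest: C$650,000.00 × ((1 + 0.005)^12 − 1) = C$650,000.00 × 0.0616778… = C$40,090.5777…
Penalties + interest = C$39,000.0000 + C$40,090.5777… = C$79,090.58

C$79,090.58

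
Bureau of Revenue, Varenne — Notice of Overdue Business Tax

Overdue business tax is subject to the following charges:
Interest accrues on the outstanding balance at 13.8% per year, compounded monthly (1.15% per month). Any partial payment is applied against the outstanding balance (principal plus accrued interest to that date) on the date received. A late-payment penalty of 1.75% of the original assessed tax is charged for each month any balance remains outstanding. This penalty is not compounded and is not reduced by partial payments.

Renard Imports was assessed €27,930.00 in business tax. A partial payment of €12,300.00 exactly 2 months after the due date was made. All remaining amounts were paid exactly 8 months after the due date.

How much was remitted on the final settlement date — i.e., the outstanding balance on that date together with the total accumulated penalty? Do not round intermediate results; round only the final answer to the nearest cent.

€21,342.12

Balance at month 2: €27,930.0000 × (1 + 0.0115)^2 = €28,576.0837…
After €12,300.00 payment: €28,576.0837… − €12,300.00 = €16,276.0837…
Balance at month 8: €16,276.0837… × (1 + 0.0115)^6 = €17,431.9206…
Penalty: 8 × 1.75% × €27,930.00 = €3,910.20
Final settlement = outstanding balance + penalty = €17,431.9206… + €3,910.20 = €21,342.12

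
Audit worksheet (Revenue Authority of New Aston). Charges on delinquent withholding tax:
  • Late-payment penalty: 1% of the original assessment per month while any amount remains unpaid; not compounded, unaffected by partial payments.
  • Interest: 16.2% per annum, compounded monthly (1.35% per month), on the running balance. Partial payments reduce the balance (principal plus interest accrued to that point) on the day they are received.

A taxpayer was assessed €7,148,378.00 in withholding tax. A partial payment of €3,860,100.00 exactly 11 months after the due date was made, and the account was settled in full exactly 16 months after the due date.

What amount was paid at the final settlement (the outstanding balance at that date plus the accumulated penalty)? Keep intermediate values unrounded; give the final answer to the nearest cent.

Balance at month 11: €7,148,378.0000 × (1 + 0.0135)^11 = €8,284,547.5101…
After €3,860,100.00 payment: €8,284,547.5101… − €3,860,100.00 = €4,424,447.5101…
Balance at month 16: €4,424,447.5101… × (1 + 0.0135)^5 = €4,731,270.8674…
Penalty: 16 × 1% × €7,148,378.00 = €1,143,740.48
Final settlement = outstanding balance + penalty = €4,731,270.8674… + €1,143,740.48 = €5,875,011.35

€5,875,011.35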